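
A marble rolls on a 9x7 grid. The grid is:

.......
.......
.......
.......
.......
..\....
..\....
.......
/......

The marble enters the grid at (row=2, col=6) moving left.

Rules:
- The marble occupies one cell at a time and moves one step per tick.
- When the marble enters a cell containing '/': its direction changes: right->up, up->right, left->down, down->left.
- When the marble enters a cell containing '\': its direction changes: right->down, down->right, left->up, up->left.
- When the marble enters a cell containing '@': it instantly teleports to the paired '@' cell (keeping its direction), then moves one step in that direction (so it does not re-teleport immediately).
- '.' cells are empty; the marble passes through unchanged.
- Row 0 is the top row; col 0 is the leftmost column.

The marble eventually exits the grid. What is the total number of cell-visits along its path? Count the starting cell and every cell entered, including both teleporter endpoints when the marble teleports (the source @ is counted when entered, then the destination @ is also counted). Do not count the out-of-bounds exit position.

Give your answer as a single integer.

Answer: 7

Derivation:
Step 1: enter (2,6), '.' pass, move left to (2,5)
Step 2: enter (2,5), '.' pass, move left to (2,4)
Step 3: enter (2,4), '.' pass, move left to (2,3)
Step 4: enter (2,3), '.' pass, move left to (2,2)
Step 5: enter (2,2), '.' pass, move left to (2,1)
Step 6: enter (2,1), '.' pass, move left to (2,0)
Step 7: enter (2,0), '.' pass, move left to (2,-1)
Step 8: at (2,-1) — EXIT via left edge, pos 2
Path length (cell visits): 7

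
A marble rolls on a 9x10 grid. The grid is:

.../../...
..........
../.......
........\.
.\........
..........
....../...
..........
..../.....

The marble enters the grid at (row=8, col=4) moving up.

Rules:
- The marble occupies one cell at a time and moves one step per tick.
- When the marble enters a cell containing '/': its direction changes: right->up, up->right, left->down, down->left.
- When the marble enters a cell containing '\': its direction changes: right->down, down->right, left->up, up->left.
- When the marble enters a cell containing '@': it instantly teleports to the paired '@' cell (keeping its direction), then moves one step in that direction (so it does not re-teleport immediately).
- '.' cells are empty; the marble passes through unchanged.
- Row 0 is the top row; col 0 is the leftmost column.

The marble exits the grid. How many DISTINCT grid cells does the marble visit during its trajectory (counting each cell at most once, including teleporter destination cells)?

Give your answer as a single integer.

Step 1: enter (8,4), '/' deflects up->right, move right to (8,5)
Step 2: enter (8,5), '.' pass, move right to (8,6)
Step 3: enter (8,6), '.' pass, move right to (8,7)
Step 4: enter (8,7), '.' pass, move right to (8,8)
Step 5: enter (8,8), '.' pass, move right to (8,9)
Step 6: enter (8,9), '.' pass, move right to (8,10)
Step 7: at (8,10) — EXIT via right edge, pos 8
Distinct cells visited: 6 (path length 6)

Answer: 6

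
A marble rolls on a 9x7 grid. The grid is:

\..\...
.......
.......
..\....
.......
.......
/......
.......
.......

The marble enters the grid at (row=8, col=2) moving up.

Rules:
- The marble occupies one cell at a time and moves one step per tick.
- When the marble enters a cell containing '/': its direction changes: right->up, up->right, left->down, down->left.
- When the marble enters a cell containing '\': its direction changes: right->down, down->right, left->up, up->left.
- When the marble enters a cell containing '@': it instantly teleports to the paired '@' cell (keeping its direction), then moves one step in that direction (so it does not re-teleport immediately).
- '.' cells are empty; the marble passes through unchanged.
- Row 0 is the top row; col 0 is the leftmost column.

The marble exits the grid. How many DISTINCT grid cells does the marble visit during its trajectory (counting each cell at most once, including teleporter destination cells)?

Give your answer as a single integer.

Step 1: enter (8,2), '.' pass, move up to (7,2)
Step 2: enter (7,2), '.' pass, move up to (6,2)
Step 3: enter (6,2), '.' pass, move up to (5,2)
Step 4: enter (5,2), '.' pass, move up to (4,2)
Step 5: enter (4,2), '.' pass, move up to (3,2)
Step 6: enter (3,2), '\' deflects up->left, move left to (3,1)
Step 7: enter (3,1), '.' pass, move left to (3,0)
Step 8: enter (3,0), '.' pass, move left to (3,-1)
Step 9: at (3,-1) — EXIT via left edge, pos 3
Distinct cells visited: 8 (path length 8)

Answer: 8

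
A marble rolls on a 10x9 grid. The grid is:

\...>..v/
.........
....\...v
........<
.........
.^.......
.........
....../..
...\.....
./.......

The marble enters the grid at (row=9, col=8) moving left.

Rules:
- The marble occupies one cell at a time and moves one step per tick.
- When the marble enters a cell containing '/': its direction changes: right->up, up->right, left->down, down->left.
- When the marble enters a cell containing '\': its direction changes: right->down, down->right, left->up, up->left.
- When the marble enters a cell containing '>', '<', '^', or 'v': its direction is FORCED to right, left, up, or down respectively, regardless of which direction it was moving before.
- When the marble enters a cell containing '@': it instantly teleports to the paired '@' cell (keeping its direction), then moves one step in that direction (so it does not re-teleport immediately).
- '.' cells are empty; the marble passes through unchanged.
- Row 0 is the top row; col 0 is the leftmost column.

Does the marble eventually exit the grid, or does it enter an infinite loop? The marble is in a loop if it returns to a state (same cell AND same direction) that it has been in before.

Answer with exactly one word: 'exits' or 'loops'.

Step 1: enter (9,8), '.' pass, move left to (9,7)
Step 2: enter (9,7), '.' pass, move left to (9,6)
Step 3: enter (9,6), '.' pass, move left to (9,5)
Step 4: enter (9,5), '.' pass, move left to (9,4)
Step 5: enter (9,4), '.' pass, move left to (9,3)
Step 6: enter (9,3), '.' pass, move left to (9,2)
Step 7: enter (9,2), '.' pass, move left to (9,1)
Step 8: enter (9,1), '/' deflects left->down, move down to (10,1)
Step 9: at (10,1) — EXIT via bottom edge, pos 1

Answer: exits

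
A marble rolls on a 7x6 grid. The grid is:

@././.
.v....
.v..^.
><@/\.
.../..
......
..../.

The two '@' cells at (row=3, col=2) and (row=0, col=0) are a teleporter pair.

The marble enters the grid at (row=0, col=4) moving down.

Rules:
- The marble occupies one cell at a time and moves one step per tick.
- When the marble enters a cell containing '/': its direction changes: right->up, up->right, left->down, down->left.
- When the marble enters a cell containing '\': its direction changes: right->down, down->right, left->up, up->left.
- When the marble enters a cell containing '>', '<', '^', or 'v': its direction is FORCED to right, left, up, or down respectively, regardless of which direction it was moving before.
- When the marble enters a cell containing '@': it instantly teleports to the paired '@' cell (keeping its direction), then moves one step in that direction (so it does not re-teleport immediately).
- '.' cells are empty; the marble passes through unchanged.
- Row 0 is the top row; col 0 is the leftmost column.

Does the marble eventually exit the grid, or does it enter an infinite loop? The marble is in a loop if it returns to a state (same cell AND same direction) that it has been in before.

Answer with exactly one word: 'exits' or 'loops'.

Answer: loops

Derivation:
Step 1: enter (0,4), '/' deflects down->left, move left to (0,3)
Step 2: enter (0,3), '.' pass, move left to (0,2)
Step 3: enter (0,2), '/' deflects left->down, move down to (1,2)
Step 4: enter (1,2), '.' pass, move down to (2,2)
Step 5: enter (2,2), '.' pass, move down to (3,2)
Step 6: enter (3,2), '@' teleport (3,2)->(0,0), also enter (0,0), move down to (1,0)
Step 7: enter (1,0), '.' pass, move down to (2,0)
Step 8: enter (2,0), '.' pass, move down to (3,0)
Step 9: enter (3,0), '>' forces down->right, move right to (3,1)
Step 10: enter (3,1), '<' forces right->left, move left to (3,0)
Step 11: enter (3,0), '>' forces left->right, move right to (3,1)
Step 12: at (3,1) dir=right — LOOP DETECTED (seen before)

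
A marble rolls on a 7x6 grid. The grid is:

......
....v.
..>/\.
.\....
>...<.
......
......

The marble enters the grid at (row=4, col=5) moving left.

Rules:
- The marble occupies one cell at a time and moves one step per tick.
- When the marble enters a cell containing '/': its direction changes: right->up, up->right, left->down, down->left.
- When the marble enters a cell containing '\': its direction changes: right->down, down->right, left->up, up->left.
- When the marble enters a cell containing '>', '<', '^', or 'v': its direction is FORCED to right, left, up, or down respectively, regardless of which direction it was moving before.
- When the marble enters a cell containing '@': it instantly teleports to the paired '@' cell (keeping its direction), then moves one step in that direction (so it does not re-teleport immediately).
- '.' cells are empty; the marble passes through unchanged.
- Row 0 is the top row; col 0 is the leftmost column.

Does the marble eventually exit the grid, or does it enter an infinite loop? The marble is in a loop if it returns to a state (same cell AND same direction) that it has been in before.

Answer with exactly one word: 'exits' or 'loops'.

Step 1: enter (4,5), '.' pass, move left to (4,4)
Step 2: enter (4,4), '<' forces left->left, move left to (4,3)
Step 3: enter (4,3), '.' pass, move left to (4,2)
Step 4: enter (4,2), '.' pass, move left to (4,1)
Step 5: enter (4,1), '.' pass, move left to (4,0)
Step 6: enter (4,0), '>' forces left->right, move right to (4,1)
Step 7: enter (4,1), '.' pass, move right to (4,2)
Step 8: enter (4,2), '.' pass, move right to (4,3)
Step 9: enter (4,3), '.' pass, move right to (4,4)
Step 10: enter (4,4), '<' forces right->left, move left to (4,3)
Step 11: at (4,3) dir=left — LOOP DETECTED (seen before)

Answer: loops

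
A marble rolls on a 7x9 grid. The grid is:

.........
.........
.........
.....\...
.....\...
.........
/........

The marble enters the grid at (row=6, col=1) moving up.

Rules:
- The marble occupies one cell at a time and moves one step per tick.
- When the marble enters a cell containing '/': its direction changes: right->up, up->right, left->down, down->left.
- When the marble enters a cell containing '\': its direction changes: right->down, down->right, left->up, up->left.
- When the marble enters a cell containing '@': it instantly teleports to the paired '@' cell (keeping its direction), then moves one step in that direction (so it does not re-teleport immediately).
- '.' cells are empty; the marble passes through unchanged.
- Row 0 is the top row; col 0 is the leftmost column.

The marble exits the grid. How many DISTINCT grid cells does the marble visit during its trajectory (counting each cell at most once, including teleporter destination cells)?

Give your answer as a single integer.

Answer: 7

Derivation:
Step 1: enter (6,1), '.' pass, move up to (5,1)
Step 2: enter (5,1), '.' pass, move up to (4,1)
Step 3: enter (4,1), '.' pass, move up to (3,1)
Step 4: enter (3,1), '.' pass, move up to (2,1)
Step 5: enter (2,1), '.' pass, move up to (1,1)
Step 6: enter (1,1), '.' pass, move up to (0,1)
Step 7: enter (0,1), '.' pass, move up to (-1,1)
Step 8: at (-1,1) — EXIT via top edge, pos 1
Distinct cells visited: 7 (path length 7)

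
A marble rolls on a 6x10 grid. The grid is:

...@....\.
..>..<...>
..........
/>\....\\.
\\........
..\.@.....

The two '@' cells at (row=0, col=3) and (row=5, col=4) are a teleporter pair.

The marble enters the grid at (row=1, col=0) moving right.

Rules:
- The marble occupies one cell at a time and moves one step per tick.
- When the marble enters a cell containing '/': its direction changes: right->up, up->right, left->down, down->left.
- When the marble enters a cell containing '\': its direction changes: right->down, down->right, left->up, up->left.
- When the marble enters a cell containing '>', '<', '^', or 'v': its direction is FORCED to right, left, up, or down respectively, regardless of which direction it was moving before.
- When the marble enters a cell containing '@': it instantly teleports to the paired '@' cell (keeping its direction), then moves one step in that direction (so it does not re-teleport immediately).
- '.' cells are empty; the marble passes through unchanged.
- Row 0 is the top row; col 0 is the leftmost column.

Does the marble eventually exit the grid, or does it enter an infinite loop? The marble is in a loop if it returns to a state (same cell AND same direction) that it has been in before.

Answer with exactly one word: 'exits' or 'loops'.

Step 1: enter (1,0), '.' pass, move right to (1,1)
Step 2: enter (1,1), '.' pass, move right to (1,2)
Step 3: enter (1,2), '>' forces right->right, move right to (1,3)
Step 4: enter (1,3), '.' pass, move right to (1,4)
Step 5: enter (1,4), '.' pass, move right to (1,5)
Step 6: enter (1,5), '<' forces right->left, move left to (1,4)
Step 7: enter (1,4), '.' pass, move left to (1,3)
Step 8: enter (1,3), '.' pass, move left to (1,2)
Step 9: enter (1,2), '>' forces left->right, move right to (1,3)
Step 10: at (1,3) dir=right — LOOP DETECTED (seen before)

Answer: loops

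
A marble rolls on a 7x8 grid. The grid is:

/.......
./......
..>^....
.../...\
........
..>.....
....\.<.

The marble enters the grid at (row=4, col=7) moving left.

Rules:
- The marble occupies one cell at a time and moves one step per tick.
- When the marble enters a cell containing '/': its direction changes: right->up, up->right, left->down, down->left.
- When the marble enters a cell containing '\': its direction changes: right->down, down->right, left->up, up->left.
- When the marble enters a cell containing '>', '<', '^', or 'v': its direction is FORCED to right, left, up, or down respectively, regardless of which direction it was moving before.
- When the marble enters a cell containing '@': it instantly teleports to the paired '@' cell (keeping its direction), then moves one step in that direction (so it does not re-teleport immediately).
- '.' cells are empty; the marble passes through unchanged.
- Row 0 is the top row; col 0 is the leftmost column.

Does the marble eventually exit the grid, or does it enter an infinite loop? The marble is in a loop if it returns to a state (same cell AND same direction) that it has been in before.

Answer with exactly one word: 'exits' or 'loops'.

Answer: exits

Derivation:
Step 1: enter (4,7), '.' pass, move left to (4,6)
Step 2: enter (4,6), '.' pass, move left to (4,5)
Step 3: enter (4,5), '.' pass, move left to (4,4)
Step 4: enter (4,4), '.' pass, move left to (4,3)
Step 5: enter (4,3), '.' pass, move left to (4,2)
Step 6: enter (4,2), '.' pass, move left to (4,1)
Step 7: enter (4,1), '.' pass, move left to (4,0)
Step 8: enter (4,0), '.' pass, move left to (4,-1)
Step 9: at (4,-1) — EXIT via left edge, pos 4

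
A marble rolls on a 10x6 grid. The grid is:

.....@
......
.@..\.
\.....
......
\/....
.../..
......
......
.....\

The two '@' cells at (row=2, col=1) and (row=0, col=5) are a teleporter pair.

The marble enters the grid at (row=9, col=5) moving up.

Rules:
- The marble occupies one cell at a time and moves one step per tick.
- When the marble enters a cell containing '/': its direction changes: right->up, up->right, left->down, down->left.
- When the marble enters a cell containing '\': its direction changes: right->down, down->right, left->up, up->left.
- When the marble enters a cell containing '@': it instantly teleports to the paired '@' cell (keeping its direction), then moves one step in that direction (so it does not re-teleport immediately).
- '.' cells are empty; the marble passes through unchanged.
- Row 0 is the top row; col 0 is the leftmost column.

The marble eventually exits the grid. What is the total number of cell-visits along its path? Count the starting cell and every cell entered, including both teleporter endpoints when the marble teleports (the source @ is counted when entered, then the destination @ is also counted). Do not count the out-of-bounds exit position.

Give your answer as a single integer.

Step 1: enter (9,5), '\' deflects up->left, move left to (9,4)
Step 2: enter (9,4), '.' pass, move left to (9,3)
Step 3: enter (9,3), '.' pass, move left to (9,2)
Step 4: enter (9,2), '.' pass, move left to (9,1)
Step 5: enter (9,1), '.' pass, move left to (9,0)
Step 6: enter (9,0), '.' pass, move left to (9,-1)
Step 7: at (9,-1) — EXIT via left edge, pos 9
Path length (cell visits): 6

Answer: 6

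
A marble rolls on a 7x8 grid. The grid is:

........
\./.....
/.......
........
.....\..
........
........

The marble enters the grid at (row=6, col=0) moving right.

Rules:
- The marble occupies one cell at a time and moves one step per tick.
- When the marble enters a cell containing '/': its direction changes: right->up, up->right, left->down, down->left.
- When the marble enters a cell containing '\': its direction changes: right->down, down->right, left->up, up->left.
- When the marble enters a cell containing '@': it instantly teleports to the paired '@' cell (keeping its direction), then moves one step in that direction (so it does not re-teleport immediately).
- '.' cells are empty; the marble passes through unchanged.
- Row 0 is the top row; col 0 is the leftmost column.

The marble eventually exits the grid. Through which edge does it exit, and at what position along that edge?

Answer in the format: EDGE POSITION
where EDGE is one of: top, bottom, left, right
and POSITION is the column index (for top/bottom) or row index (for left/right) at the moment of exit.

Step 1: enter (6,0), '.' pass, move right to (6,1)
Step 2: enter (6,1), '.' pass, move right to (6,2)
Step 3: enter (6,2), '.' pass, move right to (6,3)
Step 4: enter (6,3), '.' pass, move right to (6,4)
Step 5: enter (6,4), '.' pass, move right to (6,5)
Step 6: enter (6,5), '.' pass, move right to (6,6)
Step 7: enter (6,6), '.' pass, move right to (6,7)
Step 8: enter (6,7), '.' pass, move right to (6,8)
Step 9: at (6,8) — EXIT via right edge, pos 6

Answer: right 6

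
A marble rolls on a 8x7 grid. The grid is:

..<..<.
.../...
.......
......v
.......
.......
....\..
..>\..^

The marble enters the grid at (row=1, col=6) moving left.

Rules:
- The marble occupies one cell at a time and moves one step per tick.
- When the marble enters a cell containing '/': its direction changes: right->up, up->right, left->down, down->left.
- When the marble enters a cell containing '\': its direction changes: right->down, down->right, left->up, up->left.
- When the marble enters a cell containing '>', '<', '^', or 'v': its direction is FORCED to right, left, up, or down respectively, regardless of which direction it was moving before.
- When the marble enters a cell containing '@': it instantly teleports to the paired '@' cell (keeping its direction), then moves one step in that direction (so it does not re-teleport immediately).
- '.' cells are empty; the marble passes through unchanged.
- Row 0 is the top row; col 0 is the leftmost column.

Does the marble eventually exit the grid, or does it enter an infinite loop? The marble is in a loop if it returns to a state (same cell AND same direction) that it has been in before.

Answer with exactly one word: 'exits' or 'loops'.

Answer: loops

Derivation:
Step 1: enter (1,6), '.' pass, move left to (1,5)
Step 2: enter (1,5), '.' pass, move left to (1,4)
Step 3: enter (1,4), '.' pass, move left to (1,3)
Step 4: enter (1,3), '/' deflects left->down, move down to (2,3)
Step 5: enter (2,3), '.' pass, move down to (3,3)
Step 6: enter (3,3), '.' pass, move down to (4,3)
Step 7: enter (4,3), '.' pass, move down to (5,3)
Step 8: enter (5,3), '.' pass, move down to (6,3)
Step 9: enter (6,3), '.' pass, move down to (7,3)
Step 10: enter (7,3), '\' deflects down->right, move right to (7,4)
Step 11: enter (7,4), '.' pass, move right to (7,5)
Step 12: enter (7,5), '.' pass, move right to (7,6)
Step 13: enter (7,6), '^' forces right->up, move up to (6,6)
Step 14: enter (6,6), '.' pass, move up to (5,6)
Step 15: enter (5,6), '.' pass, move up to (4,6)
Step 16: enter (4,6), '.' pass, move up to (3,6)
Step 17: enter (3,6), 'v' forces up->down, move down to (4,6)
Step 18: enter (4,6), '.' pass, move down to (5,6)
Step 19: enter (5,6), '.' pass, move down to (6,6)
Step 20: enter (6,6), '.' pass, move down to (7,6)
Step 21: enter (7,6), '^' forces down->up, move up to (6,6)
Step 22: at (6,6) dir=up — LOOP DETECTED (seen before)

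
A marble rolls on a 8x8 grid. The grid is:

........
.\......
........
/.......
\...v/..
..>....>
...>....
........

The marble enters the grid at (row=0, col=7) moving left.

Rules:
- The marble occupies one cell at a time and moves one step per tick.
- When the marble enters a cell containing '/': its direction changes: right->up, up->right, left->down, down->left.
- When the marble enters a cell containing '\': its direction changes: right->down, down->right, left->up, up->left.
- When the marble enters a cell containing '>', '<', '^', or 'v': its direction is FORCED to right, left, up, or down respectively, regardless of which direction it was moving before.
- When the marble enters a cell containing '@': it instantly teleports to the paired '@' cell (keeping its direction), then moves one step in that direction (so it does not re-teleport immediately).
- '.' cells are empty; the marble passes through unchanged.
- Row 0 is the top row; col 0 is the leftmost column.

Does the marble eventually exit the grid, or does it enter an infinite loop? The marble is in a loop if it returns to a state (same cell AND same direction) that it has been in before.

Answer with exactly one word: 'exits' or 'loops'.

Step 1: enter (0,7), '.' pass, move left to (0,6)
Step 2: enter (0,6), '.' pass, move left to (0,5)
Step 3: enter (0,5), '.' pass, move left to (0,4)
Step 4: enter (0,4), '.' pass, move left to (0,3)
Step 5: enter (0,3), '.' pass, move left to (0,2)
Step 6: enter (0,2), '.' pass, move left to (0,1)
Step 7: enter (0,1), '.' pass, move left to (0,0)
Step 8: enter (0,0), '.' pass, move left to (0,-1)
Step 9: at (0,-1) — EXIT via left edge, pos 0

Answer: exits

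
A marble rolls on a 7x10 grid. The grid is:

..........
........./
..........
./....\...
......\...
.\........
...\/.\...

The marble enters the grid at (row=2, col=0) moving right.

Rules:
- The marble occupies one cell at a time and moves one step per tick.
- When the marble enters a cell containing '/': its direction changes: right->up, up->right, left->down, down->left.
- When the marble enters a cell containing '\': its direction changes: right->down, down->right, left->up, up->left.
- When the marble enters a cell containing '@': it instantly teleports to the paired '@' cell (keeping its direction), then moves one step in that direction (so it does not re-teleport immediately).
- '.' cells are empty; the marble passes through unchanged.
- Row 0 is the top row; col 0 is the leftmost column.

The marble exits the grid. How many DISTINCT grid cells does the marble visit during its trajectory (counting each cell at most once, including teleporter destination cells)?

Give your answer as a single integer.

Step 1: enter (2,0), '.' pass, move right to (2,1)
Step 2: enter (2,1), '.' pass, move right to (2,2)
Step 3: enter (2,2), '.' pass, move right to (2,3)
Step 4: enter (2,3), '.' pass, move right to (2,4)
Step 5: enter (2,4), '.' pass, move right to (2,5)
Step 6: enter (2,5), '.' pass, move right to (2,6)
Step 7: enter (2,6), '.' pass, move right to (2,7)
Step 8: enter (2,7), '.' pass, move right to (2,8)
Step 9: enter (2,8), '.' pass, move right to (2,9)
Step 10: enter (2,9), '.' pass, move right to (2,10)
Step 11: at (2,10) — EXIT via right edge, pos 2
Distinct cells visited: 10 (path length 10)

Answer: 10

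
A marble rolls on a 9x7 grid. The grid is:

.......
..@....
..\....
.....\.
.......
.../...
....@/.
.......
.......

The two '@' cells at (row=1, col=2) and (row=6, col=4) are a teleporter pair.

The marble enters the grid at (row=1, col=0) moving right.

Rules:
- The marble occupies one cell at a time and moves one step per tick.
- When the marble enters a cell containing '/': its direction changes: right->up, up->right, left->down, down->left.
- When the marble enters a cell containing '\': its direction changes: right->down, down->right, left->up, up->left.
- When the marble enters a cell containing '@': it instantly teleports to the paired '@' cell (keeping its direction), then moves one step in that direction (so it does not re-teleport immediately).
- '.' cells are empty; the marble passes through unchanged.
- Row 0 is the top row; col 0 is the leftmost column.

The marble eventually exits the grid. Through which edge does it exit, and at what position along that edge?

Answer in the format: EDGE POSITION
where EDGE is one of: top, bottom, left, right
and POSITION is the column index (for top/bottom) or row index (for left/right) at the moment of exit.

Step 1: enter (1,0), '.' pass, move right to (1,1)
Step 2: enter (1,1), '.' pass, move right to (1,2)
Step 3: enter (1,2), '@' teleport (1,2)->(6,4), also enter (6,4), move right to (6,5)
Step 4: enter (6,5), '/' deflects right->up, move up to (5,5)
Step 5: enter (5,5), '.' pass, move up to (4,5)
Step 6: enter (4,5), '.' pass, move up to (3,5)
Step 7: enter (3,5), '\' deflects up->left, move left to (3,4)
Step 8: enter (3,4), '.' pass, move left to (3,3)
Step 9: enter (3,3), '.' pass, move left to (3,2)
Step 10: enter (3,2), '.' pass, move left to (3,1)
Step 11: enter (3,1), '.' pass, move left to (3,0)
Step 12: enter (3,0), '.' pass, move left to (3,-1)
Step 13: at (3,-1) — EXIT via left edge, pos 3

Answer: left 3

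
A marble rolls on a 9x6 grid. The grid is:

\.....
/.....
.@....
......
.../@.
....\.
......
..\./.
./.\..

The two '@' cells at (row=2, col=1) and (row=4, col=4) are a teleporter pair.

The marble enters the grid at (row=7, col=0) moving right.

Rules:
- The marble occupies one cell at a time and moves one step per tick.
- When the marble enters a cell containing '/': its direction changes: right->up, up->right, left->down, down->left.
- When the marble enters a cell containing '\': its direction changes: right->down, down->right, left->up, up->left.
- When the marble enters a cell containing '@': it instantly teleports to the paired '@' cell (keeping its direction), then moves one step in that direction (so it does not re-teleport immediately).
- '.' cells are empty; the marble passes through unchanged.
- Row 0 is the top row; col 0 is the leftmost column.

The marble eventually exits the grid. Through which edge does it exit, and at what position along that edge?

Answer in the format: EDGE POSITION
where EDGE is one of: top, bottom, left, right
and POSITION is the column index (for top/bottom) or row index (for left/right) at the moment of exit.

Step 1: enter (7,0), '.' pass, move right to (7,1)
Step 2: enter (7,1), '.' pass, move right to (7,2)
Step 3: enter (7,2), '\' deflects right->down, move down to (8,2)
Step 4: enter (8,2), '.' pass, move down to (9,2)
Step 5: at (9,2) — EXIT via bottom edge, pos 2

Answer: bottom 2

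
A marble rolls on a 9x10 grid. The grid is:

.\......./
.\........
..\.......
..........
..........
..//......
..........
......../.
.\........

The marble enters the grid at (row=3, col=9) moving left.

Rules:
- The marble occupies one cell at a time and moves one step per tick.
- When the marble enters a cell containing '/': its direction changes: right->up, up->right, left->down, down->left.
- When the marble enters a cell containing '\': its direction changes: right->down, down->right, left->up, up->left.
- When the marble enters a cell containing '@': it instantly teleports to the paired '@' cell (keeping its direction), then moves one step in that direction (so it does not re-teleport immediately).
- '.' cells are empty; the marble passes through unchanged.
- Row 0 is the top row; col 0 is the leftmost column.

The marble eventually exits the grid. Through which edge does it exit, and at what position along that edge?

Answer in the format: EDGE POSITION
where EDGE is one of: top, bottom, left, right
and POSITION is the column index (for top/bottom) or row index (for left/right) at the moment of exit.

Answer: left 3

Derivation:
Step 1: enter (3,9), '.' pass, move left to (3,8)
Step 2: enter (3,8), '.' pass, move left to (3,7)
Step 3: enter (3,7), '.' pass, move left to (3,6)
Step 4: enter (3,6), '.' pass, move left to (3,5)
Step 5: enter (3,5), '.' pass, move left to (3,4)
Step 6: enter (3,4), '.' pass, move left to (3,3)
Step 7: enter (3,3), '.' pass, move left to (3,2)
Step 8: enter (3,2), '.' pass, move left to (3,1)
Step 9: enter (3,1), '.' pass, move left to (3,0)
Step 10: enter (3,0), '.' pass, move left to (3,-1)
Step 11: at (3,-1) — EXIT via left edge, pos 3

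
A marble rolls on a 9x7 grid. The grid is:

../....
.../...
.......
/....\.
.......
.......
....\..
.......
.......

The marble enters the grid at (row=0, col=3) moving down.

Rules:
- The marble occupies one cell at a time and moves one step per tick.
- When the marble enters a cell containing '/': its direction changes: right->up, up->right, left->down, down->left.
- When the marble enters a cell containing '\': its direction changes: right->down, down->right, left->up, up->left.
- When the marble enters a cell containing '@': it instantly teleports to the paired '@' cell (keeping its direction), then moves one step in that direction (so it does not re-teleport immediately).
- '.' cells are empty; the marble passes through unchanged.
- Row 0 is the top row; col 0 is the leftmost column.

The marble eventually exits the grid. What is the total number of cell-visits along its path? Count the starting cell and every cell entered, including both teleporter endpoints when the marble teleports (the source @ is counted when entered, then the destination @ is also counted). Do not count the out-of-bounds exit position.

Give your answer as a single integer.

Answer: 5

Derivation:
Step 1: enter (0,3), '.' pass, move down to (1,3)
Step 2: enter (1,3), '/' deflects down->left, move left to (1,2)
Step 3: enter (1,2), '.' pass, move left to (1,1)
Step 4: enter (1,1), '.' pass, move left to (1,0)
Step 5: enter (1,0), '.' pass, move left to (1,-1)
Step 6: at (1,-1) — EXIT via left edge, pos 1
Path length (cell visits): 5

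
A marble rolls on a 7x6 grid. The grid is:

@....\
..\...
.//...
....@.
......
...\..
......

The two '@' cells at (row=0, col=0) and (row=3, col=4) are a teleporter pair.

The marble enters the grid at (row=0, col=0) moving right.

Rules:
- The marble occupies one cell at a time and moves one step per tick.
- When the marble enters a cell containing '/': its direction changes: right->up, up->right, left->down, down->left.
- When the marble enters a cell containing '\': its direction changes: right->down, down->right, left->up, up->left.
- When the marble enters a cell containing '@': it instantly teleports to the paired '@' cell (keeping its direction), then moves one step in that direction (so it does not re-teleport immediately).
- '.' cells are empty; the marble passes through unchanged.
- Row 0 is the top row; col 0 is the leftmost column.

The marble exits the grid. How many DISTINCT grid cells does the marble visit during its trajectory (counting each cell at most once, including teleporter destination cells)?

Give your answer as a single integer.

Answer: 3

Derivation:
Step 1: enter (0,0), '@' teleport (0,0)->(3,4), also enter (3,4), move right to (3,5)
Step 2: enter (3,5), '.' pass, move right to (3,6)
Step 3: at (3,6) — EXIT via right edge, pos 3
Distinct cells visited: 3 (path length 3)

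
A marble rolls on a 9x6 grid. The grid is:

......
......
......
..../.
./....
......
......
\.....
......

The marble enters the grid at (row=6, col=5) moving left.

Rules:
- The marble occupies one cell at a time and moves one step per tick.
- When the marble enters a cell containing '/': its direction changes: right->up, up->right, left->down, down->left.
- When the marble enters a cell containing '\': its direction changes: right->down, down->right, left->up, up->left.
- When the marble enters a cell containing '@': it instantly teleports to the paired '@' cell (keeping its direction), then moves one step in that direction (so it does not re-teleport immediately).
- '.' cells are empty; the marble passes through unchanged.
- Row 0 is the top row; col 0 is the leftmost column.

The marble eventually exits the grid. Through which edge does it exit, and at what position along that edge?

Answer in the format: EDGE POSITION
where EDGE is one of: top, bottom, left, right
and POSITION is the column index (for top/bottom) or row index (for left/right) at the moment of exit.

Step 1: enter (6,5), '.' pass, move left to (6,4)
Step 2: enter (6,4), '.' pass, move left to (6,3)
Step 3: enter (6,3), '.' pass, move left to (6,2)
Step 4: enter (6,2), '.' pass, move left to (6,1)
Step 5: enter (6,1), '.' pass, move left to (6,0)
Step 6: enter (6,0), '.' pass, move left to (6,-1)
Step 7: at (6,-1) — EXIT via left edge, pos 6

Answer: left 6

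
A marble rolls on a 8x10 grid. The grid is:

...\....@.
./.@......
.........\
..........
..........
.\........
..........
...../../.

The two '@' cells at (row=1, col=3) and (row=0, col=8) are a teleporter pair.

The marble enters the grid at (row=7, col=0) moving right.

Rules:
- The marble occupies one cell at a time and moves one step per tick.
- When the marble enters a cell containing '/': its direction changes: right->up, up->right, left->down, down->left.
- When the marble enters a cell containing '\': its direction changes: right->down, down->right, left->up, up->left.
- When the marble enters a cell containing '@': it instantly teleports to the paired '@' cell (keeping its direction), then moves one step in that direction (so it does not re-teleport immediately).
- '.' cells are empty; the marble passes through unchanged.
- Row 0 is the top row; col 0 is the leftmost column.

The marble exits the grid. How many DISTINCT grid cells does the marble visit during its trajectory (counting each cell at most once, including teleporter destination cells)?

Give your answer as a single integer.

Answer: 13

Derivation:
Step 1: enter (7,0), '.' pass, move right to (7,1)
Step 2: enter (7,1), '.' pass, move right to (7,2)
Step 3: enter (7,2), '.' pass, move right to (7,3)
Step 4: enter (7,3), '.' pass, move right to (7,4)
Step 5: enter (7,4), '.' pass, move right to (7,5)
Step 6: enter (7,5), '/' deflects right->up, move up to (6,5)
Step 7: enter (6,5), '.' pass, move up to (5,5)
Step 8: enter (5,5), '.' pass, move up to (4,5)
Step 9: enter (4,5), '.' pass, move up to (3,5)
Step 10: enter (3,5), '.' pass, move up to (2,5)
Step 11: enter (2,5), '.' pass, move up to (1,5)
Step 12: enter (1,5), '.' pass, move up to (0,5)
Step 13: enter (0,5), '.' pass, move up to (-1,5)
Step 14: at (-1,5) — EXIT via top edge, pos 5
Distinct cells visited: 13 (path length 13)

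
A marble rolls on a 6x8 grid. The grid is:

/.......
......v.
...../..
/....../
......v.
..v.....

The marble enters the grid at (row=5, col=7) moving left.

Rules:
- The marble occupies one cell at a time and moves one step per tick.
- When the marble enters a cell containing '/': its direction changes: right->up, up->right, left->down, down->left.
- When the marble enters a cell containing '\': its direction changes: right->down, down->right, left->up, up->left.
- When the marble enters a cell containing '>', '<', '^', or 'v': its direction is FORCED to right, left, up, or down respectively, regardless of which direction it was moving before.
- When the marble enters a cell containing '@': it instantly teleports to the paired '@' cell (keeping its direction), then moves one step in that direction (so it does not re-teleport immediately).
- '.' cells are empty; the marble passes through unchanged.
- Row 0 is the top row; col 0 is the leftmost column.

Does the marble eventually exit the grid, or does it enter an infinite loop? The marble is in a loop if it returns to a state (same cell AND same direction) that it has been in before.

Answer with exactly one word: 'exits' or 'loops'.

Answer: exits

Derivation:
Step 1: enter (5,7), '.' pass, move left to (5,6)
Step 2: enter (5,6), '.' pass, move left to (5,5)
Step 3: enter (5,5), '.' pass, move left to (5,4)
Step 4: enter (5,4), '.' pass, move left to (5,3)
Step 5: enter (5,3), '.' pass, move left to (5,2)
Step 6: enter (5,2), 'v' forces left->down, move down to (6,2)
Step 7: at (6,2) — EXIT via bottom edge, pos 2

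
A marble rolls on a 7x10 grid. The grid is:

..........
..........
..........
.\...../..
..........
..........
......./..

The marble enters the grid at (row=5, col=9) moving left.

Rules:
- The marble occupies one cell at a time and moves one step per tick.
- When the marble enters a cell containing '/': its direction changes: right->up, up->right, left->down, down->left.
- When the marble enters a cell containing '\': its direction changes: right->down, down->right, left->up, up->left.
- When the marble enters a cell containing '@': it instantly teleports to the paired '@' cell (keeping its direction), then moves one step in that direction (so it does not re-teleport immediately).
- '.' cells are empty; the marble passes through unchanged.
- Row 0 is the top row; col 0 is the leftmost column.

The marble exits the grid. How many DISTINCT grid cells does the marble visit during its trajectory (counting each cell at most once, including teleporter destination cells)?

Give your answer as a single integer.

Step 1: enter (5,9), '.' pass, move left to (5,8)
Step 2: enter (5,8), '.' pass, move left to (5,7)
Step 3: enter (5,7), '.' pass, move left to (5,6)
Step 4: enter (5,6), '.' pass, move left to (5,5)
Step 5: enter (5,5), '.' pass, move left to (5,4)
Step 6: enter (5,4), '.' pass, move left to (5,3)
Step 7: enter (5,3), '.' pass, move left to (5,2)
Step 8: enter (5,2), '.' pass, move left to (5,1)
Step 9: enter (5,1), '.' pass, move left to (5,0)
Step 10: enter (5,0), '.' pass, move left to (5,-1)
Step 11: at (5,-1) — EXIT via left edge, pos 5
Distinct cells visited: 10 (path length 10)

Answer: 10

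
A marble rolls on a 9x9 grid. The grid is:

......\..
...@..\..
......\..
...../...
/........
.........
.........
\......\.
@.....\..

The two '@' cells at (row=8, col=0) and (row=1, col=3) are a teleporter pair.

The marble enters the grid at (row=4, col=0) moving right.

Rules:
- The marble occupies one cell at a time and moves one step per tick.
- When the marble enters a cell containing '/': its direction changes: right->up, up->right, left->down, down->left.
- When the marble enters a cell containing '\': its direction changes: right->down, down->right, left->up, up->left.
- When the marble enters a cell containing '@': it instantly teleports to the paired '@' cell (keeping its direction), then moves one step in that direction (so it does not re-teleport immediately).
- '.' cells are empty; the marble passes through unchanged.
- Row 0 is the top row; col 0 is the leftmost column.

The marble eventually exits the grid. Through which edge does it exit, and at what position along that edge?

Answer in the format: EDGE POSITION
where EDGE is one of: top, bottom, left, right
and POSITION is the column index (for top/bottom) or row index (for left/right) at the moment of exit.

Answer: top 0

Derivation:
Step 1: enter (4,0), '/' deflects right->up, move up to (3,0)
Step 2: enter (3,0), '.' pass, move up to (2,0)
Step 3: enter (2,0), '.' pass, move up to (1,0)
Step 4: enter (1,0), '.' pass, move up to (0,0)
Step 5: enter (0,0), '.' pass, move up to (-1,0)
Step 6: at (-1,0) — EXIT via top edge, pos 0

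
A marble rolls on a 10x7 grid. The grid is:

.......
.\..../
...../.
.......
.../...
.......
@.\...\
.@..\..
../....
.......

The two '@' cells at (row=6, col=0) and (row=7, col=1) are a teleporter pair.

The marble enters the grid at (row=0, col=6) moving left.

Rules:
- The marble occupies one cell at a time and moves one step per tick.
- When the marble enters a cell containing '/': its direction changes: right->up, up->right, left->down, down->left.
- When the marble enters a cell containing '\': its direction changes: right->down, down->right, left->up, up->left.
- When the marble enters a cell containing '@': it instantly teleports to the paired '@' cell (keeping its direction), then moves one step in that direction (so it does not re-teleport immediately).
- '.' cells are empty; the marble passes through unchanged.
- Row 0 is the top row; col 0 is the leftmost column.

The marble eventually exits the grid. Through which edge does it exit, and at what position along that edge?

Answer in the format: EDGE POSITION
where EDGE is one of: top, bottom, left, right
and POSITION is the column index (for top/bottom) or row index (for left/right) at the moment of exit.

Answer: left 0

Derivation:
Step 1: enter (0,6), '.' pass, move left to (0,5)
Step 2: enter (0,5), '.' pass, move left to (0,4)
Step 3: enter (0,4), '.' pass, move left to (0,3)
Step 4: enter (0,3), '.' pass, move left to (0,2)
Step 5: enter (0,2), '.' pass, move left to (0,1)
Step 6: enter (0,1), '.' pass, move left to (0,0)
Step 7: enter (0,0), '.' pass, move left to (0,-1)
Step 8: at (0,-1) — EXIT via left edge, pos 0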